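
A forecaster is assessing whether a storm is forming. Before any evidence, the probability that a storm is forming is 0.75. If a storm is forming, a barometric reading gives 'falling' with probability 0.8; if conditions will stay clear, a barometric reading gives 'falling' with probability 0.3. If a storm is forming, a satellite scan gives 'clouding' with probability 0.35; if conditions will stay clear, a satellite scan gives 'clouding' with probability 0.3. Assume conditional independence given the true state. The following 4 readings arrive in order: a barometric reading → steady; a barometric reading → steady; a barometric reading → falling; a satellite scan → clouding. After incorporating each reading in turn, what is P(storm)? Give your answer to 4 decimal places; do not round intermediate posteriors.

After a barometric reading='steady': P(storm) = 0.2·0.7500 / (0.2·0.7500 + 0.7·0.2500) ≈ 0.4615
After a barometric reading='steady': P(storm) = 0.2·0.4615 / (0.2·0.4615 + 0.7·0.5385) ≈ 0.1967
After a barometric reading='falling': P(storm) = 0.8·0.1967 / (0.8·0.1967 + 0.3·0.8033) ≈ 0.3951
After a satellite scan='clouding': P(storm) = 0.35·0.3951 / (0.35·0.3951 + 0.3·0.6049) ≈ 0.4324

0.4324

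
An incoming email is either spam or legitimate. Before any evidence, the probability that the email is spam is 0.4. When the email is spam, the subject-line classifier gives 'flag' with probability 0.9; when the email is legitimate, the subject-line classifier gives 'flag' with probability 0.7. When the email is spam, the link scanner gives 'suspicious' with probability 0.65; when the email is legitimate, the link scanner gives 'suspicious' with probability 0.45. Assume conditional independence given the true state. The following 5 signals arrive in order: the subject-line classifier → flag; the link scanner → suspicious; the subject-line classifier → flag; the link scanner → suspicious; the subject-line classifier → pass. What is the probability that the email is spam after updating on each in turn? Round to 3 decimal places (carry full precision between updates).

After the subject-line classifier='flag': P(spam) = 0.9·0.4000 / (0.9·0.4000 + 0.7·0.6000) ≈ 0.4615
After the link scanner='suspicious': P(spam) = 0.65·0.4615 / (0.65·0.4615 + 0.45·0.5385) ≈ 0.5532
After the subject-line classifier='flag': P(spam) = 0.9·0.5532 / (0.9·0.5532 + 0.7·0.4468) ≈ 0.6142
After the link scanner='suspicious': P(spam) = 0.65·0.6142 / (0.65·0.6142 + 0.45·0.3858) ≈ 0.6969
After the subject-line classifier='pass': P(spam) = 0.1·0.6969 / (0.1·0.6969 + 0.3·0.3031) ≈ 0.4339

0.434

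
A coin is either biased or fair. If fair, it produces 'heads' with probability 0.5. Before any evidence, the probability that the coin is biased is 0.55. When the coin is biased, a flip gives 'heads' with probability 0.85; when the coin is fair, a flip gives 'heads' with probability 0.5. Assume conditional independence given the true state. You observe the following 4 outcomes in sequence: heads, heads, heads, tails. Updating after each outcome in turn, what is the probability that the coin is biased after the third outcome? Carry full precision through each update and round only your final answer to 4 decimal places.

0.8572

After 'heads': P(biased) = 0.85·0.5500 / (0.85·0.5500 + 0.5·0.4500) ≈ 0.6751
After 'heads': P(biased) = 0.85·0.6751 / (0.85·0.6751 + 0.5·0.3249) ≈ 0.7794
After 'heads': P(biased) = 0.85·0.7794 / (0.85·0.7794 + 0.5·0.2206) ≈ 0.8572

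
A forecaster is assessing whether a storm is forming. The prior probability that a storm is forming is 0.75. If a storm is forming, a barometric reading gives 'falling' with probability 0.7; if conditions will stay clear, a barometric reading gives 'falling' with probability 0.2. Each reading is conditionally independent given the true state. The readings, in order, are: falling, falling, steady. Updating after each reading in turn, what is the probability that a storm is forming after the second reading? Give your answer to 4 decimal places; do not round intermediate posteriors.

After 'falling': P(storm) = 0.7·0.7500 / (0.7·0.7500 + 0.2·0.2500) ≈ 0.9130
After 'falling': P(storm) = 0.7·0.9130 / (0.7·0.9130 + 0.2·0.0870) ≈ 0.9735

0.9735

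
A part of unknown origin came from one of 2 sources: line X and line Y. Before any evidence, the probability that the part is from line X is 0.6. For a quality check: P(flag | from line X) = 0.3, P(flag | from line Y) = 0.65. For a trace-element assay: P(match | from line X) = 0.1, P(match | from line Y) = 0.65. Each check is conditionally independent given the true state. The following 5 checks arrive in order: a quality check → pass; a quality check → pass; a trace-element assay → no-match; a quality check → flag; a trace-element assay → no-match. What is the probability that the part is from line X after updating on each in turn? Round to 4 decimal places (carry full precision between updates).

0.9482

Apply Bayes' rule sequentially, carrying P(line X) forward.
After a quality check='pass': P(line X) = 0.7·0.6000 / (0.7·0.6000 + 0.35·0.4000) ≈ 0.7500
After a quality check='pass': P(line X) = 0.7·0.7500 / (0.7·0.7500 + 0.35·0.2500) ≈ 0.8571
After a trace-element assay='no-match': P(line X) = 0.9·0.8571 / (0.9·0.8571 + 0.35·0.1429) ≈ 0.9391
After a quality check='flag': P(line X) = 0.3·0.9391 / (0.3·0.9391 + 0.65·0.0609) ≈ 0.8769
After a trace-element assay='no-match': P(line X) = 0.9·0.8769 / (0.9·0.8769 + 0.35·0.1231) ≈ 0.9482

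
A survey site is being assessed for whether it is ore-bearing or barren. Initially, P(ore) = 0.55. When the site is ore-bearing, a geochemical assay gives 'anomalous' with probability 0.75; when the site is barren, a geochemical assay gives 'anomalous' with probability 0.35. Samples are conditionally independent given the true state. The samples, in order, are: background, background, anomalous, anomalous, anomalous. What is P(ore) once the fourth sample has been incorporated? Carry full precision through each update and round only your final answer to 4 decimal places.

0.4536

After 'background': P(ore) = 0.25·0.5500 / (0.25·0.5500 + 0.65·0.4500) ≈ 0.3198
After 'background': P(ore) = 0.25·0.3198 / (0.25·0.3198 + 0.65·0.6802) ≈ 0.1531
After 'anomalous': P(ore) = 0.75·0.1531 / (0.75·0.1531 + 0.35·0.8469) ≈ 0.2792
After 'anomalous': P(ore) = 0.75·0.2792 / (0.75·0.2792 + 0.35·0.7208) ≈ 0.4536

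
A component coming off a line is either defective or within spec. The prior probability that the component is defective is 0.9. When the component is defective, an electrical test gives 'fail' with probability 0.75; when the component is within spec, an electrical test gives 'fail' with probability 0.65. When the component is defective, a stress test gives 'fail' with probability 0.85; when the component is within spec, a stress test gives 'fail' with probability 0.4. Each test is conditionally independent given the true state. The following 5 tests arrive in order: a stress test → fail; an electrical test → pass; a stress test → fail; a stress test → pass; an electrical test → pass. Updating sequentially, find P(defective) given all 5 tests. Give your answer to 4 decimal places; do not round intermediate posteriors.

0.8383

Each posterior becomes the prior for the next update.
After a stress test='fail': P(defective) = 0.85·0.9000 / (0.85·0.9000 + 0.4·0.1000) ≈ 0.9503
After an electrical test='pass': P(defective) = 0.25·0.9503 / (0.25·0.9503 + 0.35·0.0497) ≈ 0.9318
After a stress test='fail': P(defective) = 0.85·0.9318 / (0.85·0.9318 + 0.4·0.0682) ≈ 0.9667
After a stress test='pass': P(defective) = 0.15·0.9667 / (0.15·0.9667 + 0.6·0.0333) ≈ 0.8789
After an electrical test='pass': P(defective) = 0.25·0.8789 / (0.25·0.8789 + 0.35·0.1211) ≈ 0.8383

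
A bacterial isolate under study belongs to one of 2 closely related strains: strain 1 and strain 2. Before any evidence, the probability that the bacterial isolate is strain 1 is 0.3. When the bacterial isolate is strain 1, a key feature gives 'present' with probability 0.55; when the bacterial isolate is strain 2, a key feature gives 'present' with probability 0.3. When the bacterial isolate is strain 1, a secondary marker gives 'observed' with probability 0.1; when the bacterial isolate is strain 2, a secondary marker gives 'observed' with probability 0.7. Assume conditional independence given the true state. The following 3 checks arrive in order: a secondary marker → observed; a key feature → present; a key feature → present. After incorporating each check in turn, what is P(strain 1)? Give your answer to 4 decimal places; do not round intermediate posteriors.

Apply Bayes' rule sequentially, carrying P(strain 1) forward.
After a secondary marker='observed': P(strain 1) = 0.1·0.3000 / (0.1·0.3000 + 0.7·0.7000) ≈ 0.0577
After a key feature='present': P(strain 1) = 0.55·0.0577 / (0.55·0.0577 + 0.3·0.9423) ≈ 0.1009
After a key feature='present': P(strain 1) = 0.55·0.1009 / (0.55·0.1009 + 0.3·0.8991) ≈ 0.1707

0.1707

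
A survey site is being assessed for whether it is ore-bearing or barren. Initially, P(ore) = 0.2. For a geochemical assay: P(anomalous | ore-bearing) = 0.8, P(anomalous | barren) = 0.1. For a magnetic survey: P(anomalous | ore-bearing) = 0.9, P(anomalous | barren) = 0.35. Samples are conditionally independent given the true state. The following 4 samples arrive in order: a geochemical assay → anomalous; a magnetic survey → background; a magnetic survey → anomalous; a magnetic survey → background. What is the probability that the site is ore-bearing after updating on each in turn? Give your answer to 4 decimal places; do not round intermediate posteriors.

0.1085

After a geochemical assay='anomalous': P(ore) = 0.8·0.2000 / (0.8·0.2000 + 0.1·0.8000) ≈ 0.6667
After a magnetic survey='background': P(ore) = 0.1·0.6667 / (0.1·0.6667 + 0.65·0.3333) ≈ 0.2353
After a magnetic survey='anomalous': P(ore) = 0.9·0.2353 / (0.9·0.2353 + 0.35·0.7647) ≈ 0.4417
After a magnetic survey='background': P(ore) = 0.1·0.4417 / (0.1·0.4417 + 0.65·0.5583) ≈ 0.1085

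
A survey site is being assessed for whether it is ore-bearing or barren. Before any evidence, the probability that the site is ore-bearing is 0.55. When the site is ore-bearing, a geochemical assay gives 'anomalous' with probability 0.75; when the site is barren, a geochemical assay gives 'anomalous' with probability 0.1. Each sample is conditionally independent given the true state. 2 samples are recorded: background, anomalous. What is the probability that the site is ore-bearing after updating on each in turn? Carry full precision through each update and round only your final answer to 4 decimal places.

0.7180

After 'background': P(ore) = 0.25·0.5500 / (0.25·0.5500 + 0.9·0.4500) ≈ 0.2535
After 'anomalous': P(ore) = 0.75·0.2535 / (0.75·0.2535 + 0.1·0.7465) ≈ 0.7180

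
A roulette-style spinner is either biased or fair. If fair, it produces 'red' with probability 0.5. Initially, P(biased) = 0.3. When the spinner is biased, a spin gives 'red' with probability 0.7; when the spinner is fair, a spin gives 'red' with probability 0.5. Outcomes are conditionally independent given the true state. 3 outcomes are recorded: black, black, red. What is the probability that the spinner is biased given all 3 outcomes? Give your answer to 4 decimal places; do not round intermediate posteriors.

After 'black': P(biased) = 0.3·0.3000 / (0.3·0.3000 + 0.5·0.7000) ≈ 0.2045
After 'black': P(biased) = 0.3·0.2045 / (0.3·0.2045 + 0.5·0.7955) ≈ 0.1337
After 'red': P(biased) = 0.7·0.1337 / (0.7·0.1337 + 0.5·0.8663) ≈ 0.1776

0.1776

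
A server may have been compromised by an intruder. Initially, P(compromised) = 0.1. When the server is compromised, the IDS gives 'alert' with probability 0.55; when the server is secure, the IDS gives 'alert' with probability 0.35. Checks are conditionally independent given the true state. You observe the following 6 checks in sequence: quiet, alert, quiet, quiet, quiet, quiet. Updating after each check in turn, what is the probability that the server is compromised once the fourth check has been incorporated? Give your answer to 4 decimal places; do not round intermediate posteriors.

0.0548

Each posterior becomes the prior for the next update.
After 'quiet': P(compromised) = 0.45·0.1000 / (0.45·0.1000 + 0.65·0.9000) ≈ 0.0714
After 'alert': P(compromised) = 0.55·0.0714 / (0.55·0.0714 + 0.35·0.9286) ≈ 0.1078
After 'quiet': P(compromised) = 0.45·0.1078 / (0.45·0.1078 + 0.65·0.8922) ≈ 0.0772
After 'quiet': P(compromised) = 0.45·0.0772 / (0.45·0.0772 + 0.65·0.9228) ≈ 0.0548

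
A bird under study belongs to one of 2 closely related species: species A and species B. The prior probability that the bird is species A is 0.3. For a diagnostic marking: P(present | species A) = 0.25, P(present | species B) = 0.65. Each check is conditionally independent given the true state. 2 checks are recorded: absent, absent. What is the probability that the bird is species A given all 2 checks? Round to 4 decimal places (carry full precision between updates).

0.6631

Each posterior becomes the prior for the next update.
After 'absent': P(species A) = 0.75·0.3000 / (0.75·0.3000 + 0.35·0.7000) ≈ 0.4787
After 'absent': P(species A) = 0.75·0.4787 / (0.75·0.4787 + 0.35·0.5213) ≈ 0.6631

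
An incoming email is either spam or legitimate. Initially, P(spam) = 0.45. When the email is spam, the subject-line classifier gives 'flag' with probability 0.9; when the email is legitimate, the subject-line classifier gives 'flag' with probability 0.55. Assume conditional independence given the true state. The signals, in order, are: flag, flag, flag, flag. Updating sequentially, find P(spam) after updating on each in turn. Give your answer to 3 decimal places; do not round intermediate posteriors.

0.854

Each posterior becomes the prior for the next update.
After 'flag': P(spam) = 0.9·0.4500 / (0.9·0.4500 + 0.55·0.5500) ≈ 0.5724
After 'flag': P(spam) = 0.9·0.5724 / (0.9·0.5724 + 0.55·0.4276) ≈ 0.6866
After 'flag': P(spam) = 0.9·0.6866 / (0.9·0.6866 + 0.55·0.3134) ≈ 0.7819
After 'flag': P(spam) = 0.9·0.7819 / (0.9·0.7819 + 0.55·0.2181) ≈ 0.8544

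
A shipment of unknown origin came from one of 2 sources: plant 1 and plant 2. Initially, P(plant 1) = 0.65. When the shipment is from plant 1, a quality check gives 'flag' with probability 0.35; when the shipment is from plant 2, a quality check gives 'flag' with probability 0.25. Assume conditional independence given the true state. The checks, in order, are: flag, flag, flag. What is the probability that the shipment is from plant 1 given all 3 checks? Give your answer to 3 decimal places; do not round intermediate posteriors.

After 'flag': P(plant 1) = 0.35·0.6500 / (0.35·0.6500 + 0.25·0.3500) ≈ 0.7222
After 'flag': P(plant 1) = 0.35·0.7222 / (0.35·0.7222 + 0.25·0.2778) ≈ 0.7845
After 'flag': P(plant 1) = 0.35·0.7845 / (0.35·0.7845 + 0.25·0.2155) ≈ 0.8360

0.836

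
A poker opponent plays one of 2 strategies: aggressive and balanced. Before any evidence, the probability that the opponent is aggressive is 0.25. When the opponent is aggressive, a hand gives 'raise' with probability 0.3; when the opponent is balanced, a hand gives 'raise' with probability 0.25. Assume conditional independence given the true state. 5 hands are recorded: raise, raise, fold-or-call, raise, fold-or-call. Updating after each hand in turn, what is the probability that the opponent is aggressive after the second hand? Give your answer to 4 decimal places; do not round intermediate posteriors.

After 'raise': P(aggressive) = 0.3·0.2500 / (0.3·0.2500 + 0.25·0.7500) ≈ 0.2857
After 'raise': P(aggressive) = 0.3·0.2857 / (0.3·0.2857 + 0.25·0.7143) ≈ 0.3243

0.3243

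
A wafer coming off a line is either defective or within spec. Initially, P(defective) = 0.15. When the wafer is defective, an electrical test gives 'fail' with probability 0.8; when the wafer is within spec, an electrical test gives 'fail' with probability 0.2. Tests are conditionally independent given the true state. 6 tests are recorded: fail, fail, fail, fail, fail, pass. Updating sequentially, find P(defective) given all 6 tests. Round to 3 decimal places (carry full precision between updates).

After 'fail': P(defective) = 0.8·0.1500 / (0.8·0.1500 + 0.2·0.8500) ≈ 0.4138
After 'fail': P(defective) = 0.8·0.4138 / (0.8·0.4138 + 0.2·0.5862) ≈ 0.7385
After 'fail': P(defective) = 0.8·0.7385 / (0.8·0.7385 + 0.2·0.2615) ≈ 0.9187
After 'fail': P(defective) = 0.8·0.9187 / (0.8·0.9187 + 0.2·0.0813) ≈ 0.9783
After 'fail': P(defective) = 0.8·0.9783 / (0.8·0.9783 + 0.2·0.0217) ≈ 0.9945
After 'pass': P(defective) = 0.2·0.9945 / (0.2·0.9945 + 0.8·0.0055) ≈ 0.9783

0.978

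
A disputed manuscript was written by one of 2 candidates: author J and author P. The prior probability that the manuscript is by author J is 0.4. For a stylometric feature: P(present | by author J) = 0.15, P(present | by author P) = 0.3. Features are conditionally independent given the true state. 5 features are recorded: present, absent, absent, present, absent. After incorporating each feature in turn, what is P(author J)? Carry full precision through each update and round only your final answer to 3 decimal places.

0.230

After 'present': P(author J) = 0.15·0.4000 / (0.15·0.4000 + 0.3·0.6000) ≈ 0.2500
After 'absent': P(author J) = 0.85·0.2500 / (0.85·0.2500 + 0.7·0.7500) ≈ 0.2881
After 'absent': P(author J) = 0.85·0.2881 / (0.85·0.2881 + 0.7·0.7119) ≈ 0.3295
After 'present': P(author J) = 0.15·0.3295 / (0.15·0.3295 + 0.3·0.6705) ≈ 0.1973
After 'absent': P(author J) = 0.85·0.1973 / (0.85·0.1973 + 0.7·0.8027) ≈ 0.2298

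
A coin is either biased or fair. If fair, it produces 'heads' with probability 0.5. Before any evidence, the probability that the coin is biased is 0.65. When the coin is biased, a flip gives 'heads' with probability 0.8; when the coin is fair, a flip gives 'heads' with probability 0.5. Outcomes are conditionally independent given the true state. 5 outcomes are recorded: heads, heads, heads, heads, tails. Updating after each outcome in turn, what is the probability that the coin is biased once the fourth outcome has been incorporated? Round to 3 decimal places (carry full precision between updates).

0.924

After 'heads': P(biased) = 0.8·0.6500 / (0.8·0.6500 + 0.5·0.3500) ≈ 0.7482
After 'heads': P(biased) = 0.8·0.7482 / (0.8·0.7482 + 0.5·0.2518) ≈ 0.8262
After 'heads': P(biased) = 0.8·0.8262 / (0.8·0.8262 + 0.5·0.1738) ≈ 0.8838
After 'heads': P(biased) = 0.8·0.8838 / (0.8·0.8838 + 0.5·0.1162) ≈ 0.9241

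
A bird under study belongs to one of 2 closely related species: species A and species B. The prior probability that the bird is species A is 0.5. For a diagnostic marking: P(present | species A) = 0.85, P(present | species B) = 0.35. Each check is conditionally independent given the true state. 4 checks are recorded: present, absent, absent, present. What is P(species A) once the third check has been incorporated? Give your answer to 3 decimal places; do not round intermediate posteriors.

0.115

After 'present': P(species A) = 0.85·0.5000 / (0.85·0.5000 + 0.35·0.5000) ≈ 0.7083
After 'absent': P(species A) = 0.15·0.7083 / (0.15·0.7083 + 0.65·0.2917) ≈ 0.3592
After 'absent': P(species A) = 0.15·0.3592 / (0.15·0.3592 + 0.65·0.6408) ≈ 0.1145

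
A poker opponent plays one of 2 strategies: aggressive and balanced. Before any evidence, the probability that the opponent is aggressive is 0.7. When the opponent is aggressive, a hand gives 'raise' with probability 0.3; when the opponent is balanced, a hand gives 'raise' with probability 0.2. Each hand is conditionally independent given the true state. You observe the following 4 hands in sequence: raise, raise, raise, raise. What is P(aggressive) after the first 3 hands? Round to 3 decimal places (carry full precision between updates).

Apply Bayes' rule sequentially, carrying P(aggressive) forward.
After 'raise': P(aggressive) = 0.3·0.7000 / (0.3·0.7000 + 0.2·0.3000) ≈ 0.7778
After 'raise': P(aggressive) = 0.3·0.7778 / (0.3·0.7778 + 0.2·0.2222) ≈ 0.8400
After 'raise': P(aggressive) = 0.3·0.8400 / (0.3·0.8400 + 0.2·0.1600) ≈ 0.8873

0.887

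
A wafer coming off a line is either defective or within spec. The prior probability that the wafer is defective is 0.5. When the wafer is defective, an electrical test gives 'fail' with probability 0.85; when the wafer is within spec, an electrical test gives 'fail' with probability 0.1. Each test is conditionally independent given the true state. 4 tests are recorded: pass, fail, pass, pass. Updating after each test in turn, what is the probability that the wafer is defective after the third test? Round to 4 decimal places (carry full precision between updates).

After 'pass': P(defective) = 0.15·0.5000 / (0.15·0.5000 + 0.9·0.5000) ≈ 0.1429
After 'fail': P(defective) = 0.85·0.1429 / (0.85·0.1429 + 0.1·0.8571) ≈ 0.5862
After 'pass': P(defective) = 0.15·0.5862 / (0.15·0.5862 + 0.9·0.4138) ≈ 0.1910

0.1910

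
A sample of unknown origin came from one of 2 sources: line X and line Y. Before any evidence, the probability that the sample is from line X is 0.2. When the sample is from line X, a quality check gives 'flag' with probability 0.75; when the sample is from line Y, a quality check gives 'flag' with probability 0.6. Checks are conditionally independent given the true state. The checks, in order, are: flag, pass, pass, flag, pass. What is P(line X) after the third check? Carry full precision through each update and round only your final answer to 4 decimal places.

After 'flag': P(line X) = 0.75·0.2000 / (0.75·0.2000 + 0.6·0.8000) ≈ 0.2381
After 'pass': P(line X) = 0.25·0.2381 / (0.25·0.2381 + 0.4·0.7619) ≈ 0.1634
After 'pass': P(line X) = 0.25·0.1634 / (0.25·0.1634 + 0.4·0.8366) ≈ 0.1088

0.1088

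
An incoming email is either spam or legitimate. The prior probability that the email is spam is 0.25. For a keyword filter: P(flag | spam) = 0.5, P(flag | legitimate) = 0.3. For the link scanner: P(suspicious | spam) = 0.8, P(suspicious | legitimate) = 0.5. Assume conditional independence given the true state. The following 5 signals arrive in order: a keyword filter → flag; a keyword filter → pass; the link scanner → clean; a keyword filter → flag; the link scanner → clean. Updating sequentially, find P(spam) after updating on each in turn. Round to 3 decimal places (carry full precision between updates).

0.096

After a keyword filter='flag': P(spam) = 0.5·0.2500 / (0.5·0.2500 + 0.3·0.7500) ≈ 0.3571
After a keyword filter='pass': P(spam) = 0.5·0.3571 / (0.5·0.3571 + 0.7·0.6429) ≈ 0.2841
After the link scanner='clean': P(spam) = 0.2·0.2841 / (0.2·0.2841 + 0.5·0.7159) ≈ 0.1370
After a keyword filter='flag': P(spam) = 0.5·0.1370 / (0.5·0.1370 + 0.3·0.8630) ≈ 0.2092
After the link scanner='clean': P(spam) = 0.2·0.2092 / (0.2·0.2092 + 0.5·0.7908) ≈ 0.0957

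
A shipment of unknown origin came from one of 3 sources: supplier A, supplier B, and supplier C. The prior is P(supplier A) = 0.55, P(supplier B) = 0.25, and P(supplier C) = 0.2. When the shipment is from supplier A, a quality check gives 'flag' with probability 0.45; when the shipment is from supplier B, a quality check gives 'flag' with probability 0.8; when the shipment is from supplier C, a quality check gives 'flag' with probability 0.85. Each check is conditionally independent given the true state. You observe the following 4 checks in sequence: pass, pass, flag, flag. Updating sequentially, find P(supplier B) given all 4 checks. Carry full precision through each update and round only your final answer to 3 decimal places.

0.148

After 'pass': normaliser = 0.55·0.5500 + 0.2·0.2500 + 0.15·0.2000; P(supplier A) ≈ 0.7908, P(supplier B) ≈ 0.1307, P(supplier C) ≈ 0.0784
After 'pass': normaliser = 0.55·0.7908 + 0.2·0.1307 + 0.15·0.0784; P(supplier A) ≈ 0.9198, P(supplier B) ≈ 0.0553, P(supplier C) ≈ 0.0249
After 'flag': normaliser = 0.45·0.9198 + 0.8·0.0553 + 0.85·0.0249; P(supplier A) ≈ 0.8636, P(supplier B) ≈ 0.0923, P(supplier C) ≈ 0.0441
After 'flag': normaliser = 0.45·0.8636 + 0.8·0.0923 + 0.85·0.0441; P(supplier A) ≈ 0.7773, P(supplier B) ≈ 0.1477, P(supplier C) ≈ 0.0750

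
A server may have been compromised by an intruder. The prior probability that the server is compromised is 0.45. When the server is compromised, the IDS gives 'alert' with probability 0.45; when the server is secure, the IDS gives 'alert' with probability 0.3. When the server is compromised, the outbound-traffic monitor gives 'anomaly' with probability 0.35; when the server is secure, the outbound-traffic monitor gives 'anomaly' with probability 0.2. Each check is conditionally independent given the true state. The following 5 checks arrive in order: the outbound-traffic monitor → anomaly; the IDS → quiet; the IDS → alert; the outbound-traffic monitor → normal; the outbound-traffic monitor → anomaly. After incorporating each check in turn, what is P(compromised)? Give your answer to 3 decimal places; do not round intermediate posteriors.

0.706

Apply Bayes' rule sequentially, carrying P(compromised) forward.
After the outbound-traffic monitor='anomaly': P(compromised) = 0.35·0.4500 / (0.35·0.4500 + 0.2·0.5500) ≈ 0.5888
After the IDS='quiet': P(compromised) = 0.55·0.5888 / (0.55·0.5888 + 0.7·0.4112) ≈ 0.5294
After the IDS='alert': P(compromised) = 0.45·0.5294 / (0.45·0.5294 + 0.3·0.4706) ≈ 0.6279
After the outbound-traffic monitor='normal': P(compromised) = 0.65·0.6279 / (0.65·0.6279 + 0.8·0.3721) ≈ 0.5783
After the outbound-traffic monitor='anomaly': P(compromised) = 0.35·0.5783 / (0.35·0.5783 + 0.2·0.4217) ≈ 0.7058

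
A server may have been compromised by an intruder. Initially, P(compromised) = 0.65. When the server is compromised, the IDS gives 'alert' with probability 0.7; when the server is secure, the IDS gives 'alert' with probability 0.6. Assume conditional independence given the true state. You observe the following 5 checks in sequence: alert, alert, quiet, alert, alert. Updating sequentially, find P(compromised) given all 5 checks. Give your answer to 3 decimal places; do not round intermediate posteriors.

After 'alert': P(compromised) = 0.7·0.6500 / (0.7·0.6500 + 0.6·0.3500) ≈ 0.6842
After 'alert': P(compromised) = 0.7·0.6842 / (0.7·0.6842 + 0.6·0.3158) ≈ 0.7165
After 'quiet': P(compromised) = 0.3·0.7165 / (0.3·0.7165 + 0.4·0.2835) ≈ 0.6547
After 'alert': P(compromised) = 0.7·0.6547 / (0.7·0.6547 + 0.6·0.3453) ≈ 0.6886
After 'alert': P(compromised) = 0.7·0.6886 / (0.7·0.6886 + 0.6·0.3114) ≈ 0.7207

0.721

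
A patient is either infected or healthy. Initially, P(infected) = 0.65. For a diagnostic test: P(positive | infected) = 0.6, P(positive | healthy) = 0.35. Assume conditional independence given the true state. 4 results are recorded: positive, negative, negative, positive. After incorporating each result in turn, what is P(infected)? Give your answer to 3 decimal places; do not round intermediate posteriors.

After 'positive': P(infected) = 0.6·0.6500 / (0.6·0.6500 + 0.35·0.3500) ≈ 0.7610
After 'negative': P(infected) = 0.4·0.7610 / (0.4·0.7610 + 0.65·0.2390) ≈ 0.6621
After 'negative': P(infected) = 0.4·0.6621 / (0.4·0.6621 + 0.65·0.3379) ≈ 0.5466
After 'positive': P(infected) = 0.6·0.5466 / (0.6·0.5466 + 0.35·0.4534) ≈ 0.6739

0.674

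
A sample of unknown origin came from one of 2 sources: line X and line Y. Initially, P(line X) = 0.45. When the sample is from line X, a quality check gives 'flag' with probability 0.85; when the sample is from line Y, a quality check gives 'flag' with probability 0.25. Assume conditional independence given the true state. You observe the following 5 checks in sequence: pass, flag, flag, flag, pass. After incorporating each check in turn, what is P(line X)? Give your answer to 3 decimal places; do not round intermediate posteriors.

Each posterior becomes the prior for the next update.
After 'pass': P(line X) = 0.15·0.4500 / (0.15·0.4500 + 0.75·0.5500) ≈ 0.1406
After 'flag': P(line X) = 0.85·0.1406 / (0.85·0.1406 + 0.25·0.8594) ≈ 0.3575
After 'flag': P(line X) = 0.85·0.3575 / (0.85·0.3575 + 0.25·0.6425) ≈ 0.6542
After 'flag': P(line X) = 0.85·0.6542 / (0.85·0.6542 + 0.25·0.3458) ≈ 0.8654
After 'pass': P(line X) = 0.15·0.8654 / (0.15·0.8654 + 0.75·0.1346) ≈ 0.5626

0.563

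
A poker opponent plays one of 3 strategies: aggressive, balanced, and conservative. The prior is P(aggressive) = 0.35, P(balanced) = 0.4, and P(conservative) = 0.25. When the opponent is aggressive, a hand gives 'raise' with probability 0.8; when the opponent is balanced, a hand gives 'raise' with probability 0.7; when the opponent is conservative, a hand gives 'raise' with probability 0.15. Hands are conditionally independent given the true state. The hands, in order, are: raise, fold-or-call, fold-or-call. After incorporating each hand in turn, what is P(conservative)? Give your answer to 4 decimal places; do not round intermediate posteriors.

0.4267

Each posterior becomes the prior for the next update.
After 'raise': normaliser = 0.8·0.3500 + 0.7·0.4000 + 0.15·0.2500; P(aggressive) ≈ 0.4686, P(balanced) ≈ 0.4686, P(conservative) ≈ 0.0628
After 'fold-or-call': normaliser = 0.2·0.4686 + 0.3·0.4686 + 0.85·0.0628; P(aggressive) ≈ 0.3258, P(balanced) ≈ 0.4887, P(conservative) ≈ 0.1855
After 'fold-or-call': normaliser = 0.2·0.3258 + 0.3·0.4887 + 0.85·0.1855; P(aggressive) ≈ 0.1764, P(balanced) ≈ 0.3969, P(conservative) ≈ 0.4267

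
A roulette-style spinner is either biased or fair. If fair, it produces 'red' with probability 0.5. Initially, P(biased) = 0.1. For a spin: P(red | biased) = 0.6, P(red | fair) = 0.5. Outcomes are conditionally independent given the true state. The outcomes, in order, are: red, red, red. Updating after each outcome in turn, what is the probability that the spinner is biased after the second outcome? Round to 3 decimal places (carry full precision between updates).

After 'red': P(biased) = 0.6·0.1000 / (0.6·0.1000 + 0.5·0.9000) ≈ 0.1176
After 'red': P(biased) = 0.6·0.1176 / (0.6·0.1176 + 0.5·0.8824) ≈ 0.1379

0.138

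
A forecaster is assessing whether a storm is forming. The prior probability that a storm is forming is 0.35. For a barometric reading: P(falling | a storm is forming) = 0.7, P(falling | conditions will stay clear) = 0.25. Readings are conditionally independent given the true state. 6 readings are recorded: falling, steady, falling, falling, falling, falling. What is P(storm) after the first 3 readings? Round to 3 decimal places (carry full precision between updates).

0.628

After 'falling': P(storm) = 0.7·0.3500 / (0.7·0.3500 + 0.25·0.6500) ≈ 0.6012
After 'steady': P(storm) = 0.3·0.6012 / (0.3·0.6012 + 0.75·0.3988) ≈ 0.3762
After 'falling': P(storm) = 0.7·0.3762 / (0.7·0.3762 + 0.25·0.6238) ≈ 0.6281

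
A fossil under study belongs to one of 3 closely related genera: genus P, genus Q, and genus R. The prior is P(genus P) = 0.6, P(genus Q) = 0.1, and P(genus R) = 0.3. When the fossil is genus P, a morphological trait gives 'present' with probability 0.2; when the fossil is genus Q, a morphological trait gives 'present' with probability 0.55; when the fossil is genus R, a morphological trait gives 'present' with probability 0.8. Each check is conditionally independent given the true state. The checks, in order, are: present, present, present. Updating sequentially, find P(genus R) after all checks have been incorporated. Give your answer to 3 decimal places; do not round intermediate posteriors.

Apply Bayes' rule sequentially, carrying P(genus R) forward.
After 'present': normaliser = 0.2·0.6000 + 0.55·0.1000 + 0.8·0.3000; P(genus P) ≈ 0.2892, P(genus Q) ≈ 0.1325, P(genus R) ≈ 0.5783
After 'present': normaliser = 0.2·0.2892 + 0.55·0.1325 + 0.8·0.5783; P(genus P) ≈ 0.0975, P(genus Q) ≈ 0.1228, P(genus R) ≈ 0.7797
After 'present': normaliser = 0.2·0.0975 + 0.55·0.1228 + 0.8·0.7797; P(genus P) ≈ 0.0274, P(genus Q) ≈ 0.0951, P(genus R) ≈ 0.8775

0.878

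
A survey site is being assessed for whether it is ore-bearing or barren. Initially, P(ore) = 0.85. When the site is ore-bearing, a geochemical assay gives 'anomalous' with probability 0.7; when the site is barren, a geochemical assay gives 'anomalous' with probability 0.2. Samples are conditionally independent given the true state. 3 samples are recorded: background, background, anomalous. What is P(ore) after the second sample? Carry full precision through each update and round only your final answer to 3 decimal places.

Apply Bayes' rule sequentially, carrying P(ore) forward.
After 'background': P(ore) = 0.3·0.8500 / (0.3·0.8500 + 0.8·0.1500) ≈ 0.6800
After 'background': P(ore) = 0.3·0.6800 / (0.3·0.6800 + 0.8·0.3200) ≈ 0.4435

0.443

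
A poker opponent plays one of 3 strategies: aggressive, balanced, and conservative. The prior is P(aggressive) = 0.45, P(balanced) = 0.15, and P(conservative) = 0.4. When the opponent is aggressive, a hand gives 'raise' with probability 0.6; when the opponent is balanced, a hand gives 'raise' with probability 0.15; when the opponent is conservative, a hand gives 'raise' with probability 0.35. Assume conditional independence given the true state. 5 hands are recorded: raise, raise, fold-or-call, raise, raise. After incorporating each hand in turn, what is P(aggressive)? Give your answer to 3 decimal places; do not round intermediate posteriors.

0.855

Apply Bayes' rule sequentially, carrying P(aggressive) forward.
After 'raise': normaliser = 0.6·0.4500 + 0.15·0.1500 + 0.35·0.4000; P(aggressive) ≈ 0.6243, P(balanced) ≈ 0.0520, P(conservative) ≈ 0.3237
After 'raise': normaliser = 0.6·0.6243 + 0.15·0.0520 + 0.35·0.3237; P(aggressive) ≈ 0.7557, P(balanced) ≈ 0.0157, P(conservative) ≈ 0.2286
After 'fold-or-call': normaliser = 0.4·0.7557 + 0.85·0.0157 + 0.65·0.2286; P(aggressive) ≈ 0.6511, P(balanced) ≈ 0.0288, P(conservative) ≈ 0.3200
After 'raise': normaliser = 0.6·0.6511 + 0.15·0.0288 + 0.35·0.3200; P(aggressive) ≈ 0.7705, P(balanced) ≈ 0.0085, P(conservative) ≈ 0.2209
After 'raise': normaliser = 0.6·0.7705 + 0.15·0.0085 + 0.35·0.2209; P(aggressive) ≈ 0.8547, P(balanced) ≈ 0.0024, P(conservative) ≈ 0.1429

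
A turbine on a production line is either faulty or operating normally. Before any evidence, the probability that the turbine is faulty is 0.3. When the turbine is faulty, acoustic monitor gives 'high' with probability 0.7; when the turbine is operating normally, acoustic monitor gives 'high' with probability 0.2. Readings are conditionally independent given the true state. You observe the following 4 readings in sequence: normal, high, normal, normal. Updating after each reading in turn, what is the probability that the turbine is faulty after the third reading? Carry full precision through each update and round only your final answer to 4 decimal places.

0.1742

After 'normal': P(faulty) = 0.3·0.3000 / (0.3·0.3000 + 0.8·0.7000) ≈ 0.1385
After 'high': P(faulty) = 0.7·0.1385 / (0.7·0.1385 + 0.2·0.8615) ≈ 0.3600
After 'normal': P(faulty) = 0.3·0.3600 / (0.3·0.3600 + 0.8·0.6400) ≈ 0.1742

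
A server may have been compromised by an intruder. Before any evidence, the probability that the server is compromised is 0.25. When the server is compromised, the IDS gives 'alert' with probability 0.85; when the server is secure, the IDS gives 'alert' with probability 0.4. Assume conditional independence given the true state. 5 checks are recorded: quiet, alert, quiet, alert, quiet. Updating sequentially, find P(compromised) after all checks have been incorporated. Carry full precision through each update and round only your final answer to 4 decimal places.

0.0230

After 'quiet': P(compromised) = 0.15·0.2500 / (0.15·0.2500 + 0.6·0.7500) ≈ 0.0769
After 'alert': P(compromised) = 0.85·0.0769 / (0.85·0.0769 + 0.4·0.9231) ≈ 0.1504
After 'quiet': P(compromised) = 0.15·0.1504 / (0.15·0.1504 + 0.6·0.8496) ≈ 0.0424
After 'alert': P(compromised) = 0.85·0.0424 / (0.85·0.0424 + 0.4·0.9576) ≈ 0.0860
After 'quiet': P(compromised) = 0.15·0.0860 / (0.15·0.0860 + 0.6·0.9140) ≈ 0.0230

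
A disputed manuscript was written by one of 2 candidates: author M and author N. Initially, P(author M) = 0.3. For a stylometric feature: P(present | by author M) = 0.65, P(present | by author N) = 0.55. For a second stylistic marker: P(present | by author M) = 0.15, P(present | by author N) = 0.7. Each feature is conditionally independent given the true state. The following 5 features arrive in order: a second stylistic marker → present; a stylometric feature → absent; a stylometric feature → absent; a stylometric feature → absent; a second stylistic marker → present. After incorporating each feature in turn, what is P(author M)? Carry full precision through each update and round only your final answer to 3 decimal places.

After a second stylistic marker='present': P(author M) = 0.15·0.3000 / (0.15·0.3000 + 0.7·0.7000) ≈ 0.0841
After a stylometric feature='absent': P(author M) = 0.35·0.0841 / (0.35·0.0841 + 0.45·0.9159) ≈ 0.0667
After a stylometric feature='absent': P(author M) = 0.35·0.0667 / (0.35·0.0667 + 0.45·0.9333) ≈ 0.0526
After a stylometric feature='absent': P(author M) = 0.35·0.0526 / (0.35·0.0526 + 0.45·0.9474) ≈ 0.0414
After a second stylistic marker='present': P(author M) = 0.15·0.0414 / (0.15·0.0414 + 0.7·0.9586) ≈ 0.0092

0.009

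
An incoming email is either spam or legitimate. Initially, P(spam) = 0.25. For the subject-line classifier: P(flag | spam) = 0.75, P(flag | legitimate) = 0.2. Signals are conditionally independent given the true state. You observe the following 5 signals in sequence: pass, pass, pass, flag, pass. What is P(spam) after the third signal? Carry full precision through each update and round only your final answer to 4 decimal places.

After 'pass': P(spam) = 0.25·0.2500 / (0.25·0.2500 + 0.8·0.7500) ≈ 0.0943
After 'pass': P(spam) = 0.25·0.0943 / (0.25·0.0943 + 0.8·0.9057) ≈ 0.0315
After 'pass': P(spam) = 0.25·0.0315 / (0.25·0.0315 + 0.8·0.9685) ≈ 0.0101

0.0101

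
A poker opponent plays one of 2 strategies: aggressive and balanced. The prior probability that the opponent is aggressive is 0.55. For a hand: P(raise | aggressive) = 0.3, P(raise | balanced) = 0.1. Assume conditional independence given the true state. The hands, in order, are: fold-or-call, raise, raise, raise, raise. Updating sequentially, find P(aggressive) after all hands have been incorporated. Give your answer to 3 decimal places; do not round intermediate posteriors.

After 'fold-or-call': P(aggressive) = 0.7·0.5500 / (0.7·0.5500 + 0.9·0.4500) ≈ 0.4873
After 'raise': P(aggressive) = 0.3·0.4873 / (0.3·0.4873 + 0.1·0.5127) ≈ 0.7404
After 'raise': P(aggressive) = 0.3·0.7404 / (0.3·0.7404 + 0.1·0.2596) ≈ 0.8953
After 'raise': P(aggressive) = 0.3·0.8953 / (0.3·0.8953 + 0.1·0.1047) ≈ 0.9625
After 'raise': P(aggressive) = 0.3·0.9625 / (0.3·0.9625 + 0.1·0.0375) ≈ 0.9872

0.987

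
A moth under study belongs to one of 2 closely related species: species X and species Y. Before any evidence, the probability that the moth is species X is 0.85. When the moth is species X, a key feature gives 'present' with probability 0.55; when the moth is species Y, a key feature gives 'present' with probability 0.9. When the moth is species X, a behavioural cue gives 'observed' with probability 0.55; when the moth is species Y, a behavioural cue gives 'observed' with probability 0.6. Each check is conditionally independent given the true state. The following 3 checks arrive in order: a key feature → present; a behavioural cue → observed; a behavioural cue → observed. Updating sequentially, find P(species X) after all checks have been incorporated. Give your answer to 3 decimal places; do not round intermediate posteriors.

0.744

After a key feature='present': P(species X) = 0.55·0.8500 / (0.55·0.8500 + 0.9·0.1500) ≈ 0.7759
After a behavioural cue='observed': P(species X) = 0.55·0.7759 / (0.55·0.7759 + 0.6·0.2241) ≈ 0.7604
After a behavioural cue='observed': P(species X) = 0.55·0.7604 / (0.55·0.7604 + 0.6·0.2396) ≈ 0.7442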